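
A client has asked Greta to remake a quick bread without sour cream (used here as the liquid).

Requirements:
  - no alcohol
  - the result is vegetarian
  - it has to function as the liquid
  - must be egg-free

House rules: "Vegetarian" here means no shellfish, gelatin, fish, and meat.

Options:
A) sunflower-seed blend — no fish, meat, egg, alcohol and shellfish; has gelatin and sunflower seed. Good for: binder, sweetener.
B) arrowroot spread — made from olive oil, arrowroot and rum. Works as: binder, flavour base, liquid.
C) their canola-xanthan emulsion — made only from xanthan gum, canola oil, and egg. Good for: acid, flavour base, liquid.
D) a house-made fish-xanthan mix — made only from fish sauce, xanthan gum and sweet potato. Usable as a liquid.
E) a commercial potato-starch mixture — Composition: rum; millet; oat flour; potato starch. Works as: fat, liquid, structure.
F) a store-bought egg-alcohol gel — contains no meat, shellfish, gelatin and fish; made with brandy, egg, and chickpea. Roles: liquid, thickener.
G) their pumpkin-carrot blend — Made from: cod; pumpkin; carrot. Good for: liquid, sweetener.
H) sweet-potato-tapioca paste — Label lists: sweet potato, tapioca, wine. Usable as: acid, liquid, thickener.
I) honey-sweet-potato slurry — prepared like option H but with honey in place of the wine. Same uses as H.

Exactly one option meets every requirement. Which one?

I

A: not usable as a liquid; has gelatin, so not vegetarian — no
B: has rum, so not alcohol-free — reject
C: has egg, so not egg-free — reject
D: has fish sauce, so not vegetarian — out
E: has rum, so not alcohol-free — out
F: has brandy, so not alcohol-free; has egg, so not egg-free — out
G: has cod, so not vegetarian — reject
H: has wine, so not alcohol-free — no
I: only honey, tapioca and sweet potato; none excluded — valid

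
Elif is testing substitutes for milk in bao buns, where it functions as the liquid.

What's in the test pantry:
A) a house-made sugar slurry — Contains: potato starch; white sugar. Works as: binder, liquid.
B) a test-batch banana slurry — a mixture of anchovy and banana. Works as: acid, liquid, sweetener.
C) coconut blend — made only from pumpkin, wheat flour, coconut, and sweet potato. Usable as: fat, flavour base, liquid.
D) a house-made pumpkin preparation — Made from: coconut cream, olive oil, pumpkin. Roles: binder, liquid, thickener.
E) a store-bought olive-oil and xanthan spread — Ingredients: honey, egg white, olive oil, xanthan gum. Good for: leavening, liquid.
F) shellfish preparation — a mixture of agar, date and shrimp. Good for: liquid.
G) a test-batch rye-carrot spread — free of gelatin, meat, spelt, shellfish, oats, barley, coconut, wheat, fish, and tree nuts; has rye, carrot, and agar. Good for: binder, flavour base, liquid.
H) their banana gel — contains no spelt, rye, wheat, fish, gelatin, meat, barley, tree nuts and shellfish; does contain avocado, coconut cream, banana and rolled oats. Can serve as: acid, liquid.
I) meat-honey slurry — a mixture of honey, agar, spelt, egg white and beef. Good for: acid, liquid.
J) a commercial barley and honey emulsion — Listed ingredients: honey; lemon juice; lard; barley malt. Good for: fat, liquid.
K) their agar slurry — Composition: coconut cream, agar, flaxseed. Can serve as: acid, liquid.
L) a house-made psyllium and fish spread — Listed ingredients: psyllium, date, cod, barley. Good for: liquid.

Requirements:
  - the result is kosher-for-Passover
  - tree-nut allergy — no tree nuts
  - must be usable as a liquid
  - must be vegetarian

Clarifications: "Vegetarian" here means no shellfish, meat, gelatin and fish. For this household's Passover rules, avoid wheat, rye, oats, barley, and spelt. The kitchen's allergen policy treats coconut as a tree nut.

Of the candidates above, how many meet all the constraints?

2

A: all constraints satisfied — keep
B: has anchovy, so not vegetarian — no
C: has wheat flour, so not kosher-for-Passover; has coconut, so not tree-nut-free — no
D: has coconut cream, so not tree-nut-free — out
E: egg white and honey etc. — none of it excluded — OK
F: has shrimp, so not vegetarian — out
G: has rye, so not kosher-for-Passover — reject
H: has rolled oats, so not kosher-for-Passover; has coconut cream, so not tree-nut-free — reject
I: has beef, so not vegetarian; has spelt, so not kosher-for-Passover — reject
J: has lard, so not vegetarian; has barley malt, so not kosher-for-Passover — no
K: has coconut cream, so not tree-nut-free — reject
L: has cod, so not vegetarian; has barley, so not kosher-for-Passover — no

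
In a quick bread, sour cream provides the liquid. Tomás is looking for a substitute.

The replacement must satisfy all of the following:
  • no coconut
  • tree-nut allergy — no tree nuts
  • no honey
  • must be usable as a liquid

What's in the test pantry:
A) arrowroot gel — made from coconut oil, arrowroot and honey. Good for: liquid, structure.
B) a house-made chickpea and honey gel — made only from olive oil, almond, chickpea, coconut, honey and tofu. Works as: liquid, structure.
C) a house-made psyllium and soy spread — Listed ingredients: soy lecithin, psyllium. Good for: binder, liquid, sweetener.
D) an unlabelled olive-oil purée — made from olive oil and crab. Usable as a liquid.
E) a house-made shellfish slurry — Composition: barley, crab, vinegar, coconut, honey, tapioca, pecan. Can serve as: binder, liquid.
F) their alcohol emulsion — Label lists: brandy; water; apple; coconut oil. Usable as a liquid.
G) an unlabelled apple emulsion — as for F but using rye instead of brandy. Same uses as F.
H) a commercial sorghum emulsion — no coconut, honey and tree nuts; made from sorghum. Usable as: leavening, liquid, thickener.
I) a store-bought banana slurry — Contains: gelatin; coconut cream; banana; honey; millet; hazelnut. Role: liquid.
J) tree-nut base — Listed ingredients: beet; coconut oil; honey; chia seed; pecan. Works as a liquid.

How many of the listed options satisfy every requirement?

A: has coconut oil, so not coconut-free; has honey, so not honey-free — no
B: has coconut, so not coconut-free; has almond, so not tree-nut-free (and 1 more) — no
C: no honey, no coconut — valid
D: no honey, no coconut — OK
E: has coconut, so not coconut-free; has pecan, so not tree-nut-free (and 1 more) — reject
F: has coconut oil, so not coconut-free — out
G: has coconut oil, so not coconut-free — out
H: all constraints satisfied — OK
I: has coconut cream, so not coconut-free; has hazelnut, so not tree-nut-free (and 1 more) — reject
J: has coconut oil, so not coconut-free; has pecan, so not tree-nut-free (and 1 more) — reject

3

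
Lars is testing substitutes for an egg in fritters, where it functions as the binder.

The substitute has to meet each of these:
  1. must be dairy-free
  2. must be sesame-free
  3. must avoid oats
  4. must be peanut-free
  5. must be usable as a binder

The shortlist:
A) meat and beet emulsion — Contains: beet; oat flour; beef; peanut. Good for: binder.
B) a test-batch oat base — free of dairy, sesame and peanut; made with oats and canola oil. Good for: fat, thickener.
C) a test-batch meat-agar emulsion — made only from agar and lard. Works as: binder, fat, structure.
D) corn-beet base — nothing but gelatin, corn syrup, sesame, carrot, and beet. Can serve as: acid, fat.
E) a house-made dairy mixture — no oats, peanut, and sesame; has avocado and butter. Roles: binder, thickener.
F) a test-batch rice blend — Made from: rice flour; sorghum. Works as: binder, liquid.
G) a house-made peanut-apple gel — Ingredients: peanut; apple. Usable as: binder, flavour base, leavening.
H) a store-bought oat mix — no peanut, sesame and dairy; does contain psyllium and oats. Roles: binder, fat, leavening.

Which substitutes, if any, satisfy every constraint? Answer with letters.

C, F

A: has peanut, so not peanut-free; has oat flour, so not oat-free — reject
B: not usable as a binder; has oats, so not oat-free — no
C: works as a binder, no sesame, no peanut — OK
D: not usable as a binder; has sesame, so not sesame-free — reject
E: has butter, so not dairy-free — reject
F: only rice flour and sorghum; none excluded — valid
G: has peanut, so not peanut-free — out
H: has oats, so not oat-free — no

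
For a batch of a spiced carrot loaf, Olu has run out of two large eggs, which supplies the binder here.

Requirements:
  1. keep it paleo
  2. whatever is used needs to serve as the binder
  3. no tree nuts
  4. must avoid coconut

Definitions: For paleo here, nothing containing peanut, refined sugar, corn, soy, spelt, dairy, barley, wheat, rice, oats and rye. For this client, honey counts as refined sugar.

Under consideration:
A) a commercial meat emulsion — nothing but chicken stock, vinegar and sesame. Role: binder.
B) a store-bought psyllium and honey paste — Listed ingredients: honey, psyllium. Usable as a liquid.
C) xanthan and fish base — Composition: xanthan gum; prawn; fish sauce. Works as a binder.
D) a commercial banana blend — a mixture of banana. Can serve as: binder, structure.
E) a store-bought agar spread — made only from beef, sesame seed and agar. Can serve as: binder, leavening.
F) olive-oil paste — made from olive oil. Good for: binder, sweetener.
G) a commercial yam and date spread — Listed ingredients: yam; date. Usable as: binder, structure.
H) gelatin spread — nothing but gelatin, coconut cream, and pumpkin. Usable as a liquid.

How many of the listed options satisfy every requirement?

A: paleo, no coconut — OK
B: not usable as a binder; has honey, so not paleo — reject
C: works as a binder, no tree nuts, paleo — keep
D: all constraints satisfied — valid
E: no coconut, paleo — keep
F: paleo, no coconut — keep
G: works as a binder, no tree nuts, paleo — keep
H: not usable as a binder; has coconut cream, so not coconut-free — no

6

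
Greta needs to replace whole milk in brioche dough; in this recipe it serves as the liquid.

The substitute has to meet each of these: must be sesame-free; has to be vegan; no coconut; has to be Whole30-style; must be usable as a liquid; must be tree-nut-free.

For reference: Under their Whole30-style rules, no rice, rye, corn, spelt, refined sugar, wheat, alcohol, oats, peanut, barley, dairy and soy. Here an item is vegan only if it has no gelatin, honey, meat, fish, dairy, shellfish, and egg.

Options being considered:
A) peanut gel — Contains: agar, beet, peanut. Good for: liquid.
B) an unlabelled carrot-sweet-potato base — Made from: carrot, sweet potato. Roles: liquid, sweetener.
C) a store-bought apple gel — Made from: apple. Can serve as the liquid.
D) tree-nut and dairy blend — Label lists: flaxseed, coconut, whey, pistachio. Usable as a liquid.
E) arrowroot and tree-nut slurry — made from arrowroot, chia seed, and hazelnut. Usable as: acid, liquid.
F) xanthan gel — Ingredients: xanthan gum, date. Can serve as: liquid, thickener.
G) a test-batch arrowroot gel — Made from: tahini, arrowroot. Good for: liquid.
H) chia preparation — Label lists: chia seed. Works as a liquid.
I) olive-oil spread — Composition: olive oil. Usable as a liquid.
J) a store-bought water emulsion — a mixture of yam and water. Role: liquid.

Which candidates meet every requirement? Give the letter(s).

B, C, F, H, I, J

A: has peanut, so not Whole30-style — out
B: only carrot and sweet potato; none excluded — valid
C: every rule checks out — OK
D: has whey, so not Whole30-style; has whey, so not vegan (and 2 more) — no
E: has hazelnut, so not tree-nut-free — no
F: only date and xanthan gum; none excluded — OK
G: has tahini, so not sesame-free — reject
H: works as a liquid, no coconut, no tree nuts — valid
I: only olive oil; none excluded — keep
J: every rule checks out — keep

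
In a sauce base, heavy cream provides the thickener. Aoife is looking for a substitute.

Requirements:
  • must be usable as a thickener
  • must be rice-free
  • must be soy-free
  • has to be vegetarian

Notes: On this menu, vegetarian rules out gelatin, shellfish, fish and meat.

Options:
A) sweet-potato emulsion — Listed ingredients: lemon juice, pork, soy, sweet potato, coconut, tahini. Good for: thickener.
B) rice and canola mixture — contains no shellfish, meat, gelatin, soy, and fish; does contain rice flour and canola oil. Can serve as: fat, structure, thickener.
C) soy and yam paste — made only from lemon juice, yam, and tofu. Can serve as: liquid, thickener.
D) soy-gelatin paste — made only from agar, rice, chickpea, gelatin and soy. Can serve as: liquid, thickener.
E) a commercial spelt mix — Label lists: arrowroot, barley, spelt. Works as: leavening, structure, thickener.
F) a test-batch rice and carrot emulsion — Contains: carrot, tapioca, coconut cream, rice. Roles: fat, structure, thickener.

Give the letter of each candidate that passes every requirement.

A: has pork, so not vegetarian; has soy, so not soy-free — reject
B: has rice flour, so not rice-free — no
C: has tofu, so not soy-free — out
D: has gelatin, so not vegetarian; has rice, so not rice-free (and 1 more) — no
E: only barley, spelt, and arrowroot; none excluded — OK
F: has rice, so not rice-free — out

E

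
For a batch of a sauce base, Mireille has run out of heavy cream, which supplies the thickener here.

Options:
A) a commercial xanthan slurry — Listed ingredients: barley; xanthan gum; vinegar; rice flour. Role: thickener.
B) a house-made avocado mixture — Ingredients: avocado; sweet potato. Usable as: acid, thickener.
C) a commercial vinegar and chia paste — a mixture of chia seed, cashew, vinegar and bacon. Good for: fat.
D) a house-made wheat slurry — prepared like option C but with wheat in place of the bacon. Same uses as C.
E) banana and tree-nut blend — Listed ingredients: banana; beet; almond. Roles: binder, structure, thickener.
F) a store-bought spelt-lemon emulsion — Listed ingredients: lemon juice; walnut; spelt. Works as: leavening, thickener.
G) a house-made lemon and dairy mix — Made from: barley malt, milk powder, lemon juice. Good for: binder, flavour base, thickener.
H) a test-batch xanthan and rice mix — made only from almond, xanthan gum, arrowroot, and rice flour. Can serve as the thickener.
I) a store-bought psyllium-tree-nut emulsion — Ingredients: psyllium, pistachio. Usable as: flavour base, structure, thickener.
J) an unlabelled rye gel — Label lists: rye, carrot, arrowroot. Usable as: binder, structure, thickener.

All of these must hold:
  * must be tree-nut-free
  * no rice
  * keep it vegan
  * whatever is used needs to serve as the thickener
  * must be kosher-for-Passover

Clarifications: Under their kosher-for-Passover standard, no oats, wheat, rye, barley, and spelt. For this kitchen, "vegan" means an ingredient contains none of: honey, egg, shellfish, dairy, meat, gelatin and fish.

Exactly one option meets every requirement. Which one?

A: has barley, so not kosher-for-Passover; has rice flour, so not rice-free — no
B: only sweet potato and avocado; none excluded — OK
C: not usable as a thickener; has bacon, so not vegan (and 1 more) — out
D: not usable as a thickener; has wheat, so not kosher-for-Passover (and 1 more) — reject
E: has almond, so not tree-nut-free — reject
F: has spelt, so not kosher-for-Passover; has walnut, so not tree-nut-free — no
G: has barley malt, so not kosher-for-Passover; has milk powder, so not vegan — reject
H: has rice flour, so not rice-free; has almond, so not tree-nut-free — reject
I: has pistachio, so not tree-nut-free — reject
J: has rye, so not kosher-for-Passover — out

B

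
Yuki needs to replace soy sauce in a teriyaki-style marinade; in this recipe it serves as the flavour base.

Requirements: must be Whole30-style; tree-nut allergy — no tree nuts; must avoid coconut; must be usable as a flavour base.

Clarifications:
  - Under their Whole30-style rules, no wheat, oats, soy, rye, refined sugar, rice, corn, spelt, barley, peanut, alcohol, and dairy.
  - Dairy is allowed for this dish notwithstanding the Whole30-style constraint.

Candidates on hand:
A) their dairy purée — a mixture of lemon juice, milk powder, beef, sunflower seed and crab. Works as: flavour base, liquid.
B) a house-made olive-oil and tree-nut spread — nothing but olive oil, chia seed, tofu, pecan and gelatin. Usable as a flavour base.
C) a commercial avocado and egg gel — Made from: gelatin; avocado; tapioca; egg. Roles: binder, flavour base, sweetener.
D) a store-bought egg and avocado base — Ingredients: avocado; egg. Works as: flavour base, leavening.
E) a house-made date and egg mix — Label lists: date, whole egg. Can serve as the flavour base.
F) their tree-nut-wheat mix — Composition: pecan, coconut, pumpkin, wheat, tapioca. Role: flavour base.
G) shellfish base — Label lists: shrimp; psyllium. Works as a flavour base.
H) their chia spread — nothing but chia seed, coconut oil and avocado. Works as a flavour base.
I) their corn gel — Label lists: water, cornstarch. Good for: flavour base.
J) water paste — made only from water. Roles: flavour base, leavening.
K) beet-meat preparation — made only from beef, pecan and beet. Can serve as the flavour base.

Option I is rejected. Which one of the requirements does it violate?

usable as a flavour base: satisfied
Whole30-style: has cornstarch — fails
tree-nut-free: satisfied
coconut-free: satisfied

Whole30-style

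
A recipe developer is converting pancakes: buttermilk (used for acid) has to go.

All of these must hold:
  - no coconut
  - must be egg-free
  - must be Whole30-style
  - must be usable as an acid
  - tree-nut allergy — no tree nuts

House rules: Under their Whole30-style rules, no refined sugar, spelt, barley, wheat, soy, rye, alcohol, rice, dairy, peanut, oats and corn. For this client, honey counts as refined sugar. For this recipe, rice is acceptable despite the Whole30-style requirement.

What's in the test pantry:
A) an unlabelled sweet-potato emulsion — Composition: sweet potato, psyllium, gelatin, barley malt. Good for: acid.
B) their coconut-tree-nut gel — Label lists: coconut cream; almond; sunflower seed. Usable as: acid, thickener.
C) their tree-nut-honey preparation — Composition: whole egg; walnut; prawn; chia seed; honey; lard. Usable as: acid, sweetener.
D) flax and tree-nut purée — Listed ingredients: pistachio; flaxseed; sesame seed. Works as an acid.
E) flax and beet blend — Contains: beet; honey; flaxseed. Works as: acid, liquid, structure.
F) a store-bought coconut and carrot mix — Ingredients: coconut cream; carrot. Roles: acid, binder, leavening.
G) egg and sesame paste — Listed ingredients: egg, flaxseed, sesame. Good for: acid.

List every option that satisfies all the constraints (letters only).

none

A: has barley malt, so not Whole30-style — reject
B: has coconut cream, so not coconut-free; has almond, so not tree-nut-free — reject
C: has honey, so not Whole30-style; has whole egg, so not egg-free (and 1 more) — reject
D: has pistachio, so not tree-nut-free — reject
E: has honey, so not Whole30-style — no
F: has coconut cream, so not coconut-free — out
G: has egg, so not egg-free — no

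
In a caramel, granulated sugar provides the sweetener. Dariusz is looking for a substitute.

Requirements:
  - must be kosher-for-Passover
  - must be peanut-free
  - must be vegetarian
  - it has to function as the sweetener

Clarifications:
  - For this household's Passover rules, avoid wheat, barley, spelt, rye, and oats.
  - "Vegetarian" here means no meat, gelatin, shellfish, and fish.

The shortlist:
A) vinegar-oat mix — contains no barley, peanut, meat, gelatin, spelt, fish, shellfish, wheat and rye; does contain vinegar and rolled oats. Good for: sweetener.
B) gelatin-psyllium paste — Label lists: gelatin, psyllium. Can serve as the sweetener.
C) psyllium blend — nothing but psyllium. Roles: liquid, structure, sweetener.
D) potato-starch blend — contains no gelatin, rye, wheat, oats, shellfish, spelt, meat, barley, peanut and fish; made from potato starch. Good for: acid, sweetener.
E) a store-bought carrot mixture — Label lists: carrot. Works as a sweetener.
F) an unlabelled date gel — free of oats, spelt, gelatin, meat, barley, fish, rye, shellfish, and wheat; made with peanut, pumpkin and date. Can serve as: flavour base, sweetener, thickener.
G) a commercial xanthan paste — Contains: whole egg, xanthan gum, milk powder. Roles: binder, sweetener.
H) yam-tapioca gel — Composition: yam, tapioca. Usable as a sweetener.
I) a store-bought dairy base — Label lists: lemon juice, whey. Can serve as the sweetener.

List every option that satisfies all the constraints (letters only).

A: has rolled oats, so not kosher-for-Passover — out
B: has gelatin, so not vegetarian — out
C: kosher-for-Passover, no peanut — valid
D: vegetarian, no peanut — OK
E: kosher-for-Passover, vegetarian — valid
F: has peanut, so not peanut-free — reject
G: every rule checks out — valid
H: only tapioca and yam; none excluded — keep
I: kosher-for-Passover, no peanut — valid

C, D, E, G, H, I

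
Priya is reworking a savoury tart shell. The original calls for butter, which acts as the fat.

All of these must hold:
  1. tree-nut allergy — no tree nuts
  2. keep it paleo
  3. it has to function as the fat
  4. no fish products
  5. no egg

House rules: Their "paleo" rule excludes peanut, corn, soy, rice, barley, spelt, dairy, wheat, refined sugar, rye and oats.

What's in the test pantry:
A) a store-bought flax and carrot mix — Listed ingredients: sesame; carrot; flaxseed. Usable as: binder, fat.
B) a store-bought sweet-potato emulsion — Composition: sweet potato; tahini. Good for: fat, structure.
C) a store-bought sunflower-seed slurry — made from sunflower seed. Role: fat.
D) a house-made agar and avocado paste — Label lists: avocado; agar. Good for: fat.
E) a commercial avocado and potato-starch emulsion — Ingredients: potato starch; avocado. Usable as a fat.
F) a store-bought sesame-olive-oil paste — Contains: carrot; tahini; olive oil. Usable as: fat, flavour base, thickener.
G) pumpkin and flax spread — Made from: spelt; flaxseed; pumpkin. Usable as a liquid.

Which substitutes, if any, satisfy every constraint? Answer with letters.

A, B, C, D, E, F

A: only sesame, carrot and flaxseed; none excluded — OK
B: only tahini and sweet potato; none excluded — valid
C: works as a fat, no tree nuts, no egg — valid
D: only avocado and agar; none excluded — valid
E: only potato starch and avocado; none excluded — valid
F: no tree nuts, paleo — valid
G: not usable as a fat; has spelt, so not paleo — no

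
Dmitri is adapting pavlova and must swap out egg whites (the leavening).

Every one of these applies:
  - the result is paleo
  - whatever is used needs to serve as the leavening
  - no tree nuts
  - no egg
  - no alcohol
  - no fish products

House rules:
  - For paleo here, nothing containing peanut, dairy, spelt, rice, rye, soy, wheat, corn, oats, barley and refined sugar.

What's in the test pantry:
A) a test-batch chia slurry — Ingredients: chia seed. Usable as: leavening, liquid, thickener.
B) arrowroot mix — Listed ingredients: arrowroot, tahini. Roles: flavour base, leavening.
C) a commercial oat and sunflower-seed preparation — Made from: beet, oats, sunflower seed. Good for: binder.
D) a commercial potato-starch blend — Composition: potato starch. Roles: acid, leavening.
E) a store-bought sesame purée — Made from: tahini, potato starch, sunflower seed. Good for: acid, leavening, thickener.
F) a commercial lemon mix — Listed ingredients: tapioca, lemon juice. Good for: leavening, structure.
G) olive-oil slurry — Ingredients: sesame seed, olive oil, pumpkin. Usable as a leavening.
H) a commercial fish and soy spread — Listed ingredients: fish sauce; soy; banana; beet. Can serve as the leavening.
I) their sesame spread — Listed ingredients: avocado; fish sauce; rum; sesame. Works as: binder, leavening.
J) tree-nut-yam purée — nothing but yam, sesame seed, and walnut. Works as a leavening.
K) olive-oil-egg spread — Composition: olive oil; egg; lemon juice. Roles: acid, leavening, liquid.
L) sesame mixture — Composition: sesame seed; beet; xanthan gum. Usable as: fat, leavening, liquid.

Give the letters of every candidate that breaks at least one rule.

A: works as a leavening, no alcohol, no tree nuts — keep
B: only tahini and arrowroot; none excluded — OK
C: not usable as a leavening; has oats, so not paleo — reject
D: no tree nuts, no alcohol — OK
E: paleo, no fish — valid
F: nothing on the exclusion list — valid
G: works as a leavening, no alcohol, no fish — keep
H: has soy, so not paleo; has fish sauce, so not fish-free — reject
I: has fish sauce, so not fish-free; has rum, so not alcohol-free — out
J: has walnut, so not tree-nut-free — reject
K: has egg, so not egg-free — no
L: no fish, no egg — keep

C, H, I, J, K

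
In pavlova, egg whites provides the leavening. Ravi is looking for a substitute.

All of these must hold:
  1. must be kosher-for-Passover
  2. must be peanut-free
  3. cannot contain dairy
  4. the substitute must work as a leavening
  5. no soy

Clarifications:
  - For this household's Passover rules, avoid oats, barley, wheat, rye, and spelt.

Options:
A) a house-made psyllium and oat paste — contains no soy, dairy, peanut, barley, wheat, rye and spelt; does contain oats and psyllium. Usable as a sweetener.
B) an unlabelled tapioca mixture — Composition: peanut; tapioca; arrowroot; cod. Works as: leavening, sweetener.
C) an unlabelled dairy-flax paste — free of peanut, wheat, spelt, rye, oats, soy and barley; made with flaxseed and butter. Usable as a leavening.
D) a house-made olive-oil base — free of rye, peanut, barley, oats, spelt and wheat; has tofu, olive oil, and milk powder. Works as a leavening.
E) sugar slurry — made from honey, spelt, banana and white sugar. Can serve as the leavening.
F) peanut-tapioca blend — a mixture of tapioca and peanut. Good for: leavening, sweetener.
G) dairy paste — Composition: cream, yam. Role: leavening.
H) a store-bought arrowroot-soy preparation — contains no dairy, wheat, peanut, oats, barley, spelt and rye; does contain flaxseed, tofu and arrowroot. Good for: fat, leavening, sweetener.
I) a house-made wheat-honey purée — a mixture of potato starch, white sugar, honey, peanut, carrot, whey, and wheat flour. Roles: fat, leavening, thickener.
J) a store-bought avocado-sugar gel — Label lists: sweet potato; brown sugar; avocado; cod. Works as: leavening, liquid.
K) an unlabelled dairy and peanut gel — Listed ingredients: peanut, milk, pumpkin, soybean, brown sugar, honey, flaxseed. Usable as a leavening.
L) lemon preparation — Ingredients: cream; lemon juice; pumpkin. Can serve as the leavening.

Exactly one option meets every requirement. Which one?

J

A: not usable as a leavening; has oats, so not kosher-for-Passover — reject
B: has peanut, so not peanut-free — no
C: has butter, so not dairy-free — out
D: has milk powder, so not dairy-free; has tofu, so not soy-free — no
E: has spelt, so not kosher-for-Passover — out
F: has peanut, so not peanut-free — reject
G: has cream, so not dairy-free — no
H: has tofu, so not soy-free — no
I: has wheat flour, so not kosher-for-Passover; has peanut, so not peanut-free (and 1 more) — reject
J: every rule checks out — OK
K: has peanut, so not peanut-free; has milk, so not dairy-free (and 1 more) — no
L: has cream, so not dairy-free — reject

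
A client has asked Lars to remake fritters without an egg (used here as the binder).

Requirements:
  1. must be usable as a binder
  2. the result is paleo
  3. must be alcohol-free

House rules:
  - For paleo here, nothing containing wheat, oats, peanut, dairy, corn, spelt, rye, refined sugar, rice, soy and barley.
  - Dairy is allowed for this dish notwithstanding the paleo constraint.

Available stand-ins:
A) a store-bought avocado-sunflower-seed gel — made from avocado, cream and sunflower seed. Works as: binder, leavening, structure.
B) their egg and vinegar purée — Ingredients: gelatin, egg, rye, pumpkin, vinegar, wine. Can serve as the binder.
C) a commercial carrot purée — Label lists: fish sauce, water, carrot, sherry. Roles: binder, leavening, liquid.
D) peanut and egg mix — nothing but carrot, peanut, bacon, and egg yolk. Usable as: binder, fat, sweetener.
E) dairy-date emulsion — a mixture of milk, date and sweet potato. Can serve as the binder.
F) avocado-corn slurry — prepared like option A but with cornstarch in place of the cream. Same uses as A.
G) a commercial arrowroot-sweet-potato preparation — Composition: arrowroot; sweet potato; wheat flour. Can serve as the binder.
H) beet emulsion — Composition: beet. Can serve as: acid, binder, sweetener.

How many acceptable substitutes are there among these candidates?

3

A: dairy is permitted under the paleo carve-out; nothing else excluded — keep
B: has rye, so not paleo; has wine, so not alcohol-free — no
C: has sherry, so not alcohol-free — no
D: has peanut, so not paleo — reject
E: dairy is permitted under the paleo carve-out; nothing else excluded — OK
F: has cornstarch, so not paleo — out
G: has wheat flour, so not paleo — no
H: works as a binder, no alcohol, paleo — valid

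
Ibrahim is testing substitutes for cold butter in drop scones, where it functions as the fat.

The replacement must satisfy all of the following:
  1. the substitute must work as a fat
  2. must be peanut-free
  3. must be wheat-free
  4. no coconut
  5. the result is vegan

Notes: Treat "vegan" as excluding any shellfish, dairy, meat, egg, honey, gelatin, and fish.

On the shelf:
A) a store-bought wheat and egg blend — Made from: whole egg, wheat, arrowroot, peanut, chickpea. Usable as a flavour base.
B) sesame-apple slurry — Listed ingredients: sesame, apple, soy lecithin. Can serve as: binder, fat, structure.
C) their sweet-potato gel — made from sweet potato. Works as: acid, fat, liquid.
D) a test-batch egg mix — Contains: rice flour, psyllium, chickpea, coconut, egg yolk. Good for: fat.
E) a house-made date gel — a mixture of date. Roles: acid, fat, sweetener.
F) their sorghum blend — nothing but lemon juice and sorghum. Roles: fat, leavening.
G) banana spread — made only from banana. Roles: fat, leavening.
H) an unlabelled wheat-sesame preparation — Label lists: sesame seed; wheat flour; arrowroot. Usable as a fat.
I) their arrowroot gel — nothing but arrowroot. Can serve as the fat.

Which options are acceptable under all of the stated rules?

B, C, E, F, G, I

A: not usable as a fat; has whole egg, so not vegan (and 2 more) — out
B: all constraints satisfied — keep
C: nothing on the exclusion list — OK
D: has egg yolk, so not vegan; has coconut, so not coconut-free — out
E: all constraints satisfied — valid
F: only sorghum and lemon juice; none excluded — keep
G: only banana; none excluded — valid
H: has wheat flour, so not wheat-free — no
I: works as a fat, no peanut, no coconut — OK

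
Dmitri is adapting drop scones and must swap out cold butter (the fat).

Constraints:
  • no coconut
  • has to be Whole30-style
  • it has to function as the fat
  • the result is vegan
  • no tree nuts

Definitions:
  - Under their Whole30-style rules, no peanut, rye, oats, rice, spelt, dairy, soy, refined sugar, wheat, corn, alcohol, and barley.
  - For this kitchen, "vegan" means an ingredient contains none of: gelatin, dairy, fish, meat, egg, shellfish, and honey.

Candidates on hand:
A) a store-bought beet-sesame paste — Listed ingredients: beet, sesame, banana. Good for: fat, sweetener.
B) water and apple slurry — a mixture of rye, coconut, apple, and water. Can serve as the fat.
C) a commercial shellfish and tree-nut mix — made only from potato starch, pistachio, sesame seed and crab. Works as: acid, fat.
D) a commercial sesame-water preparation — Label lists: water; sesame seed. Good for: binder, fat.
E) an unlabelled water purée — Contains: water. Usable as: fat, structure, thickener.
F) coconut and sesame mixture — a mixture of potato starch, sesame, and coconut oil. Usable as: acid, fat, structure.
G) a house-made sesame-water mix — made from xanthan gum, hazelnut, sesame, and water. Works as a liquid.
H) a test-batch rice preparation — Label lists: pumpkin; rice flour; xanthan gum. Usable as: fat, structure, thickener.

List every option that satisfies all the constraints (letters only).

A, D, E

A: works as a fat, no tree nuts, vegan — valid
B: has rye, so not Whole30-style; has coconut, so not coconut-free — reject
C: has crab, so not vegan; has pistachio, so not tree-nut-free — no
D: no tree nuts, no coconut — OK
E: no coconut, vegan — valid
F: has coconut oil, so not coconut-free — reject
G: not usable as a fat; has hazelnut, so not tree-nut-free — reject
H: has rice flour, so not Whole30-style — out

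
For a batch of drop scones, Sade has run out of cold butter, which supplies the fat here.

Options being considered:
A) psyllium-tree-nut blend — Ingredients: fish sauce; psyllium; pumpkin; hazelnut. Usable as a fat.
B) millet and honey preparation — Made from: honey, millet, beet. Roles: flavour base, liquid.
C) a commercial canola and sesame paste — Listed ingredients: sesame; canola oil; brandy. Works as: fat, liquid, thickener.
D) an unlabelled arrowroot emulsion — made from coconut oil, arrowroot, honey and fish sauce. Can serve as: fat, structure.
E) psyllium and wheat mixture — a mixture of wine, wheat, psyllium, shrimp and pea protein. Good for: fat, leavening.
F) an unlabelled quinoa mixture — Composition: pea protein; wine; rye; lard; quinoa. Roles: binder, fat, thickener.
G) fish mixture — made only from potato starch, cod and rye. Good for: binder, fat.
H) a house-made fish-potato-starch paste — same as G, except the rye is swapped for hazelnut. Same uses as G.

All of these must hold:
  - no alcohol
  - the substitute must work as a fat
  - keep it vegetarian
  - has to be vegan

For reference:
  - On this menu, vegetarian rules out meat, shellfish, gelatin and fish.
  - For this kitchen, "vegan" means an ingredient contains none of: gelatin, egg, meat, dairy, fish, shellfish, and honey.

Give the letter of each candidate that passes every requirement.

A: has fish sauce, so not vegetarian; has fish sauce, so not vegan — out
B: not usable as a fat; has honey, so not vegan — no
C: has brandy, so not alcohol-free — no
D: has fish sauce, so not vegetarian; has fish sauce, so not vegan — out
E: has shrimp, so not vegetarian; has shrimp, so not vegan (and 1 more) — no
F: has lard, so not vegetarian; has lard, so not vegan (and 1 more) — no
G: has cod, so not vegetarian; has cod, so not vegan — out
H: has cod, so not vegetarian; has cod, so not vegan — reject

none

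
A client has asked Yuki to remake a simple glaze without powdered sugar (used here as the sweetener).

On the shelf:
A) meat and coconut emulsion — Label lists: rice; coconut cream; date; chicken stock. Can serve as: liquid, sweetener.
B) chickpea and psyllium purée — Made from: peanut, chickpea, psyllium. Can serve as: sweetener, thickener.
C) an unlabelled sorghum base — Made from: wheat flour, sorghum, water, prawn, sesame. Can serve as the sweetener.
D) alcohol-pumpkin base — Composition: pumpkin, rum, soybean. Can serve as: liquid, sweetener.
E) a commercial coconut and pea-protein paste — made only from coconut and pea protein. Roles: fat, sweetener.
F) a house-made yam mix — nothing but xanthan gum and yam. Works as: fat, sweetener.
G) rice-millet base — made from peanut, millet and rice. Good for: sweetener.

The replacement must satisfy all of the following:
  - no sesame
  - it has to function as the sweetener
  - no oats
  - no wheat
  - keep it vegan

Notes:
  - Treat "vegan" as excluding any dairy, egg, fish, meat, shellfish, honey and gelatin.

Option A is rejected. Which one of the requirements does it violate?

usable as a sweetener: satisfied
vegan: has chicken stock — fails
sesame-free: satisfied
oat-free: satisfied
wheat-free: satisfied

vegan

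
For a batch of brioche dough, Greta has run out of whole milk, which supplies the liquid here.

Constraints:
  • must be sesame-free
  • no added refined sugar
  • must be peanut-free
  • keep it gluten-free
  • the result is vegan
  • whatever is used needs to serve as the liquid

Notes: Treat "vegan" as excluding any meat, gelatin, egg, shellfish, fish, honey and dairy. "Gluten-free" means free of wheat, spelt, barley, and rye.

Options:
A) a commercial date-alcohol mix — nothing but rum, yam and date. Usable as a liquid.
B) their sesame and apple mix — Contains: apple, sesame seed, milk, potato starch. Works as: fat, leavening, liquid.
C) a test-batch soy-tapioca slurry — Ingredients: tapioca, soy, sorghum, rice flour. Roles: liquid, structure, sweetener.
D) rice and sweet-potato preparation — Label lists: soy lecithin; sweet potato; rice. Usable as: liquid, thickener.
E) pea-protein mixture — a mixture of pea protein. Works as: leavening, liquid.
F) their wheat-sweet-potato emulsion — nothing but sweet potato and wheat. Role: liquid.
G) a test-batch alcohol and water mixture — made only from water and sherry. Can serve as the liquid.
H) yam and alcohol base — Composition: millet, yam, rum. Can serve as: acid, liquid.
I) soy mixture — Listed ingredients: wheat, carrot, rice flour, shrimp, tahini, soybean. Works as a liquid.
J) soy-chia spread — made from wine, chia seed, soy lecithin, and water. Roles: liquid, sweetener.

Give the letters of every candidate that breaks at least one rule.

A: every rule checks out — keep
B: has milk, so not vegan; has sesame seed, so not sesame-free — reject
C: works as a liquid, gluten-free, vegan — OK
D: only rice, soy lecithin and sweet potato; none excluded — keep
E: no peanut, no refined sugar — keep
F: has wheat, so not gluten-free — out
G: only sherry and water; none excluded — valid
H: all constraints satisfied — OK
I: has shrimp, so not vegan; has wheat, so not gluten-free (and 1 more) — reject
J: every rule checks out — keep

B, F, I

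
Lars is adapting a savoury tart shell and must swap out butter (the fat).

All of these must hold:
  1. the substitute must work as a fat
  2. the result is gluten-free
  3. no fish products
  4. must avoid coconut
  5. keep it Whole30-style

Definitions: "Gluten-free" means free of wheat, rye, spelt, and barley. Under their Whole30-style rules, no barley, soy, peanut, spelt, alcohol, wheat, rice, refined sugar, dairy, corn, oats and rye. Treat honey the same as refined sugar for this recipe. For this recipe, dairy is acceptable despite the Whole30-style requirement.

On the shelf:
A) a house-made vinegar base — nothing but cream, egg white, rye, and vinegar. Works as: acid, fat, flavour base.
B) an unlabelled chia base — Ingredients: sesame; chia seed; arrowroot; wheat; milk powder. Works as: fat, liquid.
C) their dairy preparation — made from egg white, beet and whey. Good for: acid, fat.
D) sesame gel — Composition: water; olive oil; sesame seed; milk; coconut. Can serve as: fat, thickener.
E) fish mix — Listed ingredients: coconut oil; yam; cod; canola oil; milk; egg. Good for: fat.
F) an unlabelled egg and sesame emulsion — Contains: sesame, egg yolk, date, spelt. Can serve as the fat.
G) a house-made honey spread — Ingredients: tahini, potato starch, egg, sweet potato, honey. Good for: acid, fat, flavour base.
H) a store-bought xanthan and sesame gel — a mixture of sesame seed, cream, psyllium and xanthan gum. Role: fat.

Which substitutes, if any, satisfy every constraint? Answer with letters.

A: has rye, so not gluten-free; has rye, so not Whole30-style — out
B: has wheat, so not gluten-free; has wheat, so not Whole30-style — out
C: dairy is permitted under the Whole30-style carve-out; nothing else excluded — OK
D: has coconut, so not coconut-free — no
E: has coconut oil, so not coconut-free; has cod, so not fish-free — out
F: has spelt, so not gluten-free; has spelt, so not Whole30-style — out
G: has honey, so not Whole30-style — out
H: dairy is permitted under the Whole30-style carve-out; nothing else excluded — keep

C, H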